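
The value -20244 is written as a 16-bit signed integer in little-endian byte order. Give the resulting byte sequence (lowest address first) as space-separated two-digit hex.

Two's complement of -20244 in 16 bits: 20244 = 0x4F14; invert → 0xB0EB; add 1 → 0xB0EC.
Split into bytes (most-significant first): B0 EC.
Little-endian: lowest address holds the least-significant byte.
So at ascending addresses the bytes are EC B0.

EC B0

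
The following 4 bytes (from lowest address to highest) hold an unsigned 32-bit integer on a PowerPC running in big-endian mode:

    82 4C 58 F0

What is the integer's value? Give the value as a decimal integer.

Big-endian: lowest address holds the most-significant byte.
The bytes are already most-significant first: 0x824C58F0.
0x824C58F0 = 2186041584.

2186041584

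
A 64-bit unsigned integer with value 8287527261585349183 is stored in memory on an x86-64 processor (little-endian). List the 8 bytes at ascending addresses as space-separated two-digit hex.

3F 1A 29 9D 22 36 03 73

8287527261585349183 in hexadecimal, padded to 64 bits, is 0x730336229D291A3F.
Split into bytes (most-significant first): 73 03 36 22 9D 29 1A 3F.
Little-endian stores the least-significant byte at the lowest address.
So at ascending addresses the bytes are 3F 1A 29 9D 22 36 03 73.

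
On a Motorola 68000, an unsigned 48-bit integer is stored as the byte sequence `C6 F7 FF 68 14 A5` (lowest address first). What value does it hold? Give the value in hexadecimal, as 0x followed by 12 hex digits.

0xC6F7FF6814A5

Big-endian stores the most-significant byte at the lowest address.
The bytes are already most-significant first: 0xC6F7FF6814A5.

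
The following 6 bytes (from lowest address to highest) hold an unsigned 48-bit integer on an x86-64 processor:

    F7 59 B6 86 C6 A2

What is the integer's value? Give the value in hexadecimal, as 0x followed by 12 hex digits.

0xA2C686B659F7

Little-endian stores the least-significant byte at the lowest address.
Reassemble most-significant byte first: A2 C6 86 B6 59 F7 → 0xA2C686B659F7.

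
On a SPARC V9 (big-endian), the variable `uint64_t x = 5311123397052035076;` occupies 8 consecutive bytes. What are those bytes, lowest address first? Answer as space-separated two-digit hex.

5311123397052035076 in hexadecimal, padded to 64 bits, is 0x49B4E6970F8D7004.
Split into bytes (most-significant first): 49 B4 E6 97 0F 8D 70 04.
In big-endian order the high byte comes first in memory.
So the memory order matches the most-significant-first order: 49 B4 E6 97 0F 8D 70 04.

49 B4 E6 97 0F 8D 70 04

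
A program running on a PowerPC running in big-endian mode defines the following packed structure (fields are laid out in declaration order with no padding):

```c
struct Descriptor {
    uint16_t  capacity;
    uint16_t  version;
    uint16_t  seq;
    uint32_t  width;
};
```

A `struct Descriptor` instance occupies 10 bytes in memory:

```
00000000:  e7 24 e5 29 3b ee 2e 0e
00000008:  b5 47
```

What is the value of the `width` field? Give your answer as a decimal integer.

`width` follows `capacity` (2 B), `version` (2 B), `seq` (2 B), so it starts at offset 2 + 2 + 2 = 6 and occupies 4 bytes.
Bytes at offsets 6..9: 2E 0E B5 47.
In big-endian order the high byte comes first in memory.
The bytes are already most-significant first: 0x2E0EB547.
0x2E0EB547 = 772715847.

772715847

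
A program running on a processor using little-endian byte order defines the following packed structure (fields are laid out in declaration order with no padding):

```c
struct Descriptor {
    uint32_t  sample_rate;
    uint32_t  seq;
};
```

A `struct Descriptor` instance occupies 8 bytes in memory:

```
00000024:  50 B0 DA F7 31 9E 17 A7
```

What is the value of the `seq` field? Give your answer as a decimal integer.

2803342897

`seq` follows `sample_rate` (4 bytes), so it starts at byte offset 4 and occupies 4 bytes.
Bytes at offsets 4..7: 31 9E 17 A7.
In little-endian order the low byte comes first in memory.
Reassemble most-significant byte first: A7 17 9E 31 → 0xA7179E31.
0xA7179E31 = 2803342897.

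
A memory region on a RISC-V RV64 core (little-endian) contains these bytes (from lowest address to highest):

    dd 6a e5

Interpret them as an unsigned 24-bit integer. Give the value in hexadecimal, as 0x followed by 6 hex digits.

0xE56ADD

Little-endian: lowest address holds the least-significant byte.
Reassemble most-significant byte first: E5 6A DD → 0xE56ADD.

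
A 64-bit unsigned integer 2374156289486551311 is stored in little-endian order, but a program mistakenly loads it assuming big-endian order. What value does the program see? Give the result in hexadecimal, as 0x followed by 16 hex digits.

0x0FF91A0491B2F220

2374156289486551311 in 64-bit hexadecimal is 0x20F2B291041AF90F.
Stored little-endian, the bytes at ascending addresses are 0F F9 1A 04 91 B2 F2 20.
Read back as big-endian, the last byte is least significant, giving 0x0FF91A0491B2F220.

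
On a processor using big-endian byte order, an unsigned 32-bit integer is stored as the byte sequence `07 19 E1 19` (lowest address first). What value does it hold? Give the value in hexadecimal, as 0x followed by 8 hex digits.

Big-endian: lowest address holds the most-significant byte.
The bytes are already most-significant first: 0x0719E119.

0x0719E119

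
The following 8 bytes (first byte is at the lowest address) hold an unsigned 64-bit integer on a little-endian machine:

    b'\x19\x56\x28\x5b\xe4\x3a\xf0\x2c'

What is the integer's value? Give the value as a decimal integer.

3238152884535711257

Little-endian stores the least-significant byte at the lowest address.
Reassemble most-significant byte first: 2C F0 3A E4 5B 28 56 19 → 0x2CF03AE45B285619.
0x2CF03AE45B285619 = 3238152884535711257.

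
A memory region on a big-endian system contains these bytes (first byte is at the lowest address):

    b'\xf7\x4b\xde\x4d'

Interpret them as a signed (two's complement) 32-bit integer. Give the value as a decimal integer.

In big-endian order the high byte comes first in memory.
The bytes are already most-significant first: 0xF74BDE4D.
Top bit is set, so as a signed 32-bit value this is 0xF74BDE4D − 2^32 = -146022835.

-146022835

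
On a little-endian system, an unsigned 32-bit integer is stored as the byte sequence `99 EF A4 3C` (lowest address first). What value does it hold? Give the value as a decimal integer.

Little-endian: lowest address holds the least-significant byte.
Reassemble most-significant byte first: 3C A4 EF 99 → 0x3CA4EF99.
0x3CA4EF99 = 1017442201.

1017442201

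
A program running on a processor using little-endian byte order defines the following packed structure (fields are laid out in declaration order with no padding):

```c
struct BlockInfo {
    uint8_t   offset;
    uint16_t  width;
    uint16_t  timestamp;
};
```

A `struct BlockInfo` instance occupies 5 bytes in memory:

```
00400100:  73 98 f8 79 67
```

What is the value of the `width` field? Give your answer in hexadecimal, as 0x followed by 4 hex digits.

0xF898

`width` follows `offset` (1 byte), so it starts at byte offset 1 and occupies 2 bytes.
Bytes at offsets 1..2: 98 F8.
Little-endian: lowest address holds the least-significant byte.
Reassemble most-significant byte first: F8 98 → 0xF898.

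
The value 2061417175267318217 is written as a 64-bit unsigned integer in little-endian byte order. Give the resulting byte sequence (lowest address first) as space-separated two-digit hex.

2061417175267318217 in hexadecimal, padded to 64 bits, is 0x1C9B9FFFC1B299C9.
Split into bytes (most-significant first): 1C 9B 9F FF C1 B2 99 C9.
In little-endian order the low byte comes first in memory.
So at ascending addresses the bytes are C9 99 B2 C1 FF 9F 9B 1C.

C9 99 B2 C1 FF 9F 9B 1C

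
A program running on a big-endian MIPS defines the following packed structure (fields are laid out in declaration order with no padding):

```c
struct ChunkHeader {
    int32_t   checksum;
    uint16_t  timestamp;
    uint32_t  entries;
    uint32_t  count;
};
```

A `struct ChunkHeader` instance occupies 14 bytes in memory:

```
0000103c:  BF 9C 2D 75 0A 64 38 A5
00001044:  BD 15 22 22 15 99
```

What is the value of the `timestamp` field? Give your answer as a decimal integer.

`timestamp` follows `checksum` (4 bytes), so it starts at byte offset 4 and occupies 2 bytes.
Bytes at offsets 4..5: 0A 64.
In big-endian order the high byte comes first in memory.
The bytes are already most-significant first: 0x0A64.
0x0A64 = 2660.

2660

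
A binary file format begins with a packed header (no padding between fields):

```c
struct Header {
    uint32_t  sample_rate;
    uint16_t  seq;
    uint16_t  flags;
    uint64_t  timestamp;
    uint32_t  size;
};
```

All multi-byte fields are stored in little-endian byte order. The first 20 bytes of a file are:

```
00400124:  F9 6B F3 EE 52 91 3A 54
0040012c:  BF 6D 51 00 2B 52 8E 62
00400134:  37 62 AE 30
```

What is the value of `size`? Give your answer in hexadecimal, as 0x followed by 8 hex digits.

0x30AE6237

`size` follows `sample_rate` (4 B), `seq` (2 B), `flags` (2 B), `timestamp` (8 B), so it starts at offset 4 + 2 + 2 + 8 = 16 and occupies 4 bytes.
Bytes at offsets 16..19: 37 62 AE 30.
In little-endian order the low byte comes first in memory.
Reassemble most-significant byte first: 30 AE 62 37 → 0x30AE6237.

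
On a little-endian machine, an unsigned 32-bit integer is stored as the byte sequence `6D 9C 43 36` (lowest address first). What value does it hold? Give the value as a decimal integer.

910400621

Little-endian stores the least-significant byte at the lowest address.
Reassemble most-significant byte first: 36 43 9C 6D → 0x36439C6D.
0x36439C6D = 910400621.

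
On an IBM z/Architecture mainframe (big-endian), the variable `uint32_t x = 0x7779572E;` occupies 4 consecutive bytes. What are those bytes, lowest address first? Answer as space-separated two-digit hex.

Split into bytes (most-significant first): 77 79 57 2E.
Big-endian stores the most-significant byte at the lowest address.
So the memory order matches the most-significant-first order: 77 79 57 2E.

77 79 57 2E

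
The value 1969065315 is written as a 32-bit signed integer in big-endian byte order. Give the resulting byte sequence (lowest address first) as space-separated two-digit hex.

1969065315 in hexadecimal, padded to 32 bits, is 0x755D8D63.
Split into bytes (most-significant first): 75 5D 8D 63.
Big-endian stores the most-significant byte at the lowest address.
So the memory order matches the most-significant-first order: 75 5D 8D 63.

75 5D 8D 63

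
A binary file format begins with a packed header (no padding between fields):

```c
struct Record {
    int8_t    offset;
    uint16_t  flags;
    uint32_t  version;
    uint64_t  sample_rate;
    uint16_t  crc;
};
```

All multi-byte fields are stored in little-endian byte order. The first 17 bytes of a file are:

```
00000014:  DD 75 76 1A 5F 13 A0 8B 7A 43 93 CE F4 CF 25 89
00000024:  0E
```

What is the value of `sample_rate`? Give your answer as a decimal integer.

2724665467653552779

`sample_rate` follows `offset` (1 B), `flags` (2 B), `version` (4 B), so it starts at offset 1 + 2 + 4 = 7 and occupies 8 bytes.
Bytes at offsets 7..14: 8B 7A 43 93 CE F4 CF 25.
Little-endian stores the least-significant byte at the lowest address.
Reassemble most-significant byte first: 25 CF F4 CE 93 43 7A 8B → 0x25CFF4CE93437A8B.
0x25CFF4CE93437A8B = 2724665467653552779.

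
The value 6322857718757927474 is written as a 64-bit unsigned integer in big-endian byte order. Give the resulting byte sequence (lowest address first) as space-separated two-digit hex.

6322857718757927474 in hexadecimal, padded to 64 bits, is 0x57BF4D9863E72A32.
Split into bytes (most-significant first): 57 BF 4D 98 63 E7 2A 32.
Big-endian stores the most-significant byte at the lowest address.
So the memory order matches the most-significant-first order: 57 BF 4D 98 63 E7 2A 32.

57 BF 4D 98 63 E7 2A 32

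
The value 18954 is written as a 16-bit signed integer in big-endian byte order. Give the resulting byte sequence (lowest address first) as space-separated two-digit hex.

18954 in hexadecimal, padded to 16 bits, is 0x4A0A.
Split into bytes (most-significant first): 4A 0A.
In big-endian order the high byte comes first in memory.
So the memory order matches the most-significant-first order: 4A 0A.

4A 0A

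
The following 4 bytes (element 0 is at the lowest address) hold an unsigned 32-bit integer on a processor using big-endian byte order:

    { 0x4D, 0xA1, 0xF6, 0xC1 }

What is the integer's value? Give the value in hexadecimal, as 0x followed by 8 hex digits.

Big-endian stores the most-significant byte at the lowest address.
The bytes are already most-significant first: 0x4DA1F6C1.

0x4DA1F6C1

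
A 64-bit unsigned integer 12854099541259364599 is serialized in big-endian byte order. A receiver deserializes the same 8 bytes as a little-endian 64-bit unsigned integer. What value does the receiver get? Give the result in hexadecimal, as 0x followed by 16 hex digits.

12854099541259364599 in 64-bit hexadecimal is 0xB262EF6DC846A8F7.
Stored big-endian, the bytes at ascending addresses are B2 62 EF 6D C8 46 A8 F7.
Read back as little-endian, the first byte is least significant, giving 0xF7A846C86DEF62B2.

0xF7A846C86DEF62B2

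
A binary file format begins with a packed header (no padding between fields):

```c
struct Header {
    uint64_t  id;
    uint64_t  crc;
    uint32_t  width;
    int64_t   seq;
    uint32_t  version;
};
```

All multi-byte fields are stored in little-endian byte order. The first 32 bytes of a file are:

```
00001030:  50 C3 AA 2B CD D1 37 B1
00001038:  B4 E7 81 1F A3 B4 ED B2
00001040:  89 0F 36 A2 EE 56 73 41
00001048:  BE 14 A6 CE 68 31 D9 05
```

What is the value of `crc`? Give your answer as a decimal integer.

12893159920932874164

`crc` follows `id` (8 bytes), so it starts at byte offset 8 and occupies 8 bytes.
Bytes at offsets 8..15: B4 E7 81 1F A3 B4 ED B2.
In little-endian order the low byte comes first in memory.
Reassemble most-significant byte first: B2 ED B4 A3 1F 81 E7 B4 → 0xB2EDB4A31F81E7B4.
0xB2EDB4A31F81E7B4 = 12893159920932874164.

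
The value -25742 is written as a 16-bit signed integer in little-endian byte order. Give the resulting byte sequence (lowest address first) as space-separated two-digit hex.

72 9B

Two's complement of -25742 in 16 bits: 25742 = 0x648E; invert → 0x9B71; add 1 → 0x9B72.
Split into bytes (most-significant first): 9B 72.
Little-endian: lowest address holds the least-significant byte.
So at ascending addresses the bytes are 72 9B.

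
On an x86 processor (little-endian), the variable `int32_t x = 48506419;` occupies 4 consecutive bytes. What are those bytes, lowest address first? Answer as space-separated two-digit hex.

48506419 in hexadecimal, padded to 32 bits, is 0x02E42633.
Split into bytes (most-significant first): 02 E4 26 33.
In little-endian order the low byte comes first in memory.
So at ascending addresses the bytes are 33 26 E4 02.

33 26 E4 02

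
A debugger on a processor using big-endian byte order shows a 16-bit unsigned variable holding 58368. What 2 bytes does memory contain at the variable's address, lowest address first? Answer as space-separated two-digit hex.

E4 00

58368 in hexadecimal, padded to 16 bits, is 0xE400.
Split into bytes (most-significant first): E4 00.
In big-endian order the high byte comes first in memory.
So the memory order matches the most-significant-first order: E4 00.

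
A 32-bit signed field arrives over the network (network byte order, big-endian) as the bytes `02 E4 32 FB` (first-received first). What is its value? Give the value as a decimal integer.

48509691

Big-endian: lowest address holds the most-significant byte.
The bytes are already most-significant first: 0x02E432FB.
0x02E432FB = 48509691.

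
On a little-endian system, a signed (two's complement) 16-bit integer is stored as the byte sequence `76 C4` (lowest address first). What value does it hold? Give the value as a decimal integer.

-15242

Little-endian stores the least-significant byte at the lowest address.
Reassemble most-significant byte first: C4 76 → 0xC476.
Top bit is set, so as a signed 16-bit value this is 0xC476 − 2^16 = -15242.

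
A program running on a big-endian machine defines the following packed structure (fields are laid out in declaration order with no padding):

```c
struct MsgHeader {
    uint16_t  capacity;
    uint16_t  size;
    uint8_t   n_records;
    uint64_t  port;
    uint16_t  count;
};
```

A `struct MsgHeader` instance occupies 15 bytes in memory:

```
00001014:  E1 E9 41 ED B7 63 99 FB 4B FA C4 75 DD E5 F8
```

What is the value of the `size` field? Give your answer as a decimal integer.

16877

`size` follows `capacity` (2 bytes), so it starts at byte offset 2 and occupies 2 bytes.
Bytes at offsets 2..3: 41 ED.
Big-endian: lowest address holds the most-significant byte.
The bytes are already most-significant first: 0x41ED.
0x41ED = 16877.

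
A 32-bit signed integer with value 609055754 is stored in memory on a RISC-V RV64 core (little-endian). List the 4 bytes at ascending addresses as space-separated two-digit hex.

609055754 in hexadecimal, padded to 32 bits, is 0x244D740A.
Split into bytes (most-significant first): 24 4D 74 0A.
In little-endian order the low byte comes first in memory.
So at ascending addresses the bytes are 0A 74 4D 24.

0A 74 4D 24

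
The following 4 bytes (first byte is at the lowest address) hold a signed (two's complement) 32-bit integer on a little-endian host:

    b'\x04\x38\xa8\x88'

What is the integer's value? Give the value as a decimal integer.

-2002241532

Little-endian: lowest address holds the least-significant byte.
Reassemble most-significant byte first: 88 A8 38 04 → 0x88A83804.
Top bit is set, so as a signed 32-bit value this is 0x88A83804 − 2^32 = -2002241532.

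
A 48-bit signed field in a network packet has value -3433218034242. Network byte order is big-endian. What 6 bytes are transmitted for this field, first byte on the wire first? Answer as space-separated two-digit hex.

Two's complement of -3433218034242 in 48 bits: 3433218034242 = 0x031F5BBDCA42; invert → 0xFCE0A44235BD; add 1 → 0xFCE0A44235BE.
Split into bytes (most-significant first): FC E0 A4 42 35 BE.
Big-endian stores the most-significant byte at the lowest address.
So the memory order matches the most-significant-first order: FC E0 A4 42 35 BE.

FC E0 A4 42 35 BE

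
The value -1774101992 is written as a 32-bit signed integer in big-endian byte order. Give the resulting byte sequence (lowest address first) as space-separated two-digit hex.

Two's complement of -1774101992 in 32 bits: 1774101992 = 0x69BEA5E8; invert → 0x96415A17; add 1 → 0x96415A18.
Split into bytes (most-significant first): 96 41 5A 18.
Big-endian: lowest address holds the most-significant byte.
So the memory order matches the most-significant-first order: 96 41 5A 18.

96 41 5A 18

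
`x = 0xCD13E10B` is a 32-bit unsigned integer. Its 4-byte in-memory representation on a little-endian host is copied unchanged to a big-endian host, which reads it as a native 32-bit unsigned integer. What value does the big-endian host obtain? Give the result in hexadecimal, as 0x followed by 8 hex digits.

Stored little-endian, the bytes at ascending addresses are 0B E1 13 CD.
Read back as big-endian, the last byte is least significant, giving 0x0BE113CD.

0x0BE113CD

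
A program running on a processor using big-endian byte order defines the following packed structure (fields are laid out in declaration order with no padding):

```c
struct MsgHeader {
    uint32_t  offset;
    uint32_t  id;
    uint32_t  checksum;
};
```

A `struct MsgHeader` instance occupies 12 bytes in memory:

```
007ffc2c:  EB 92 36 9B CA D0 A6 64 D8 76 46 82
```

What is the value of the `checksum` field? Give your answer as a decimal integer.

`checksum` follows `offset` (4 B), `id` (4 B), so it starts at offset 4 + 4 = 8 and occupies 4 bytes.
Bytes at offsets 8..11: D8 76 46 82.
In big-endian order the high byte comes first in memory.
The bytes are already most-significant first: 0xD8764682.
0xD8764682 = 3631629954.

3631629954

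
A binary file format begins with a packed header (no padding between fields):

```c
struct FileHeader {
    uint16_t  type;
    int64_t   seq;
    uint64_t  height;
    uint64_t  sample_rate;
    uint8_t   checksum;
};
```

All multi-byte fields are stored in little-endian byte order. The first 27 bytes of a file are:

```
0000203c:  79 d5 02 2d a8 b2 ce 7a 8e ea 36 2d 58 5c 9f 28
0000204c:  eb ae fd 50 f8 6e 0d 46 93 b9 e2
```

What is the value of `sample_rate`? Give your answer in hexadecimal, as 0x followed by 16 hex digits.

0xB993460D6EF850FD

`sample_rate` follows `type` (2 B), `seq` (8 B), `height` (8 B), so it starts at offset 2 + 8 + 8 = 18 and occupies 8 bytes.
Bytes at offsets 18..25: FD 50 F8 6E 0D 46 93 B9.
In little-endian order the low byte comes first in memory.
Reassemble most-significant byte first: B9 93 46 0D 6E F8 50 FD → 0xB993460D6EF850FD.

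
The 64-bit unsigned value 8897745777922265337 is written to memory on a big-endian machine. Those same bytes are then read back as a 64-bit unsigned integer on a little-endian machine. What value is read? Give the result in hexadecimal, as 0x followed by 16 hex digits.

0xF9D0C98AA4247B7B

8897745777922265337 in 64-bit hexadecimal is 0x7B7B24A48AC9D0F9.
Stored big-endian, the bytes at ascending addresses are 7B 7B 24 A4 8A C9 D0 F9.
Read back as little-endian, the first byte is least significant, giving 0xF9D0C98AA4247B7B.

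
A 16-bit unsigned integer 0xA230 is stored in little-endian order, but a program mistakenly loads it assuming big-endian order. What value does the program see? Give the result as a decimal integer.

12450

Stored little-endian, the bytes at ascending addresses are 30 A2.
Read back as big-endian, the last byte is least significant, giving 0x30A2.
0x30A2 = 12450.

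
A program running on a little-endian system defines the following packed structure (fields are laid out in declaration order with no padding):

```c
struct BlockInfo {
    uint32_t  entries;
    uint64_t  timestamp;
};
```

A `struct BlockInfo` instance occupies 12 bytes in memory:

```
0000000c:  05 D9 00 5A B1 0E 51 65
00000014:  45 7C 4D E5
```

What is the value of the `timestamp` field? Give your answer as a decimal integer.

`timestamp` follows `entries` (4 bytes), so it starts at byte offset 4 and occupies 8 bytes.
Bytes at offsets 4..11: B1 0E 51 65 45 7C 4D E5.
Little-endian stores the least-significant byte at the lowest address.
Reassemble most-significant byte first: E5 4D 7C 45 65 51 0E B1 → 0xE54D7C4565510EB1.
0xE54D7C4565510EB1 = 16522999245386616497.

16522999245386616497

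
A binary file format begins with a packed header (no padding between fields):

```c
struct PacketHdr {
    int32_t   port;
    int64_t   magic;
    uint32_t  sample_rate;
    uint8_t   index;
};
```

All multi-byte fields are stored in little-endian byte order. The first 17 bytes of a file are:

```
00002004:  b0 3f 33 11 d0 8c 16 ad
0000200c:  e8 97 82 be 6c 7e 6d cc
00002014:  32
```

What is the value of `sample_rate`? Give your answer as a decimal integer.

`sample_rate` follows `port` (4 B), `magic` (8 B), so it starts at offset 4 + 8 = 12 and occupies 4 bytes.
Bytes at offsets 12..15: 6C 7E 6D CC.
In little-endian order the low byte comes first in memory.
Reassemble most-significant byte first: CC 6D 7E 6C → 0xCC6D7E6C.
0xCC6D7E6C = 3429727852.

3429727852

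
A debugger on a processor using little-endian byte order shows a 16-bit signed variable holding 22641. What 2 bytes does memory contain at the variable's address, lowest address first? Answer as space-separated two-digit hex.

71 58

22641 in hexadecimal, padded to 16 bits, is 0x5871.
Split into bytes (most-significant first): 58 71.
Little-endian: lowest address holds the least-significant byte.
So at ascending addresses the bytes are 71 58.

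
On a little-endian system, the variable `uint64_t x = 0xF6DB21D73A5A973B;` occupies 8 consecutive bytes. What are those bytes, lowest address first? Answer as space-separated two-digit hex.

3B 97 5A 3A D7 21 DB F6

Split into bytes (most-significant first): F6 DB 21 D7 3A 5A 97 3B.
Little-endian stores the least-significant byte at the lowest address.
So at ascending addresses the bytes are 3B 97 5A 3A D7 21 DB F6.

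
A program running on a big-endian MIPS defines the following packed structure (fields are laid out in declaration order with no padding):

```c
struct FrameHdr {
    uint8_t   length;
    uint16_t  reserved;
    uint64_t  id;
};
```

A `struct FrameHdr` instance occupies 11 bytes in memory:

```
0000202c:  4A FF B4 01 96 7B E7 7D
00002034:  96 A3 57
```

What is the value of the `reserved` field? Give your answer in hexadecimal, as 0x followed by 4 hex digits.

0xFFB4

`reserved` follows `length` (1 byte), so it starts at byte offset 1 and occupies 2 bytes.
Bytes at offsets 1..2: FF B4.
In big-endian order the high byte comes first in memory.
The bytes are already most-significant first: 0xFFB4.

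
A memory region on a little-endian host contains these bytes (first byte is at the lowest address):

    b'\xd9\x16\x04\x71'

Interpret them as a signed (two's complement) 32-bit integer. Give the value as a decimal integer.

1896093401

Little-endian: lowest address holds the least-significant byte.
Reassemble most-significant byte first: 71 04 16 D9 → 0x710416D9.
0x710416D9 = 1896093401.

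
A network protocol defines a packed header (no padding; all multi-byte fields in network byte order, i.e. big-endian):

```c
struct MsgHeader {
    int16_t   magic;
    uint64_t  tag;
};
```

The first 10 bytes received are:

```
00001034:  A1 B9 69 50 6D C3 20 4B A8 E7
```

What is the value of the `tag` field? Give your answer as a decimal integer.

7588686056947165415

`tag` follows `magic` (2 bytes), so it starts at byte offset 2 and occupies 8 bytes.
Bytes at offsets 2..9: 69 50 6D C3 20 4B A8 E7.
Big-endian: lowest address holds the most-significant byte.
The bytes are already most-significant first: 0x69506DC3204BA8E7.
0x69506DC3204BA8E7 = 7588686056947165415.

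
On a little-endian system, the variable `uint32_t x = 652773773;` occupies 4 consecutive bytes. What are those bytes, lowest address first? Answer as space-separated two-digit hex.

8D 89 E8 26

652773773 in hexadecimal, padded to 32 bits, is 0x26E8898D.
Split into bytes (most-significant first): 26 E8 89 8D.
In little-endian order the low byte comes first in memory.
So at ascending addresses the bytes are 8D 89 E8 26.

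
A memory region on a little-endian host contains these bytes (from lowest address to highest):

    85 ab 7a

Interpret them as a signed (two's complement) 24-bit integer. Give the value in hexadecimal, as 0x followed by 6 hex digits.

In little-endian order the low byte comes first in memory.
Reassemble most-significant byte first: 7A AB 85 → 0x7AAB85.

0x7AAB85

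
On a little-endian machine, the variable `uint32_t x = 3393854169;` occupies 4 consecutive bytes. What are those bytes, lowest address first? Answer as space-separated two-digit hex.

3393854169 in hexadecimal, padded to 32 bits, is 0xCA4A1AD9.
Split into bytes (most-significant first): CA 4A 1A D9.
In little-endian order the low byte comes first in memory.
So at ascending addresses the bytes are D9 1A 4A CA.

D9 1A 4A CA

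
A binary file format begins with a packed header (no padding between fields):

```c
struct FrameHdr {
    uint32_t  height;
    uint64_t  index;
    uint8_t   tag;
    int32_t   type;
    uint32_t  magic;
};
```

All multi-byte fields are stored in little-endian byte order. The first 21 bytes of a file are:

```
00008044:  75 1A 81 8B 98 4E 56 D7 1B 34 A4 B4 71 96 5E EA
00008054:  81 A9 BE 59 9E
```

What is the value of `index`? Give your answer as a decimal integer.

13016586117189095064

`index` follows `height` (4 bytes), so it starts at byte offset 4 and occupies 8 bytes.
Bytes at offsets 4..11: 98 4E 56 D7 1B 34 A4 B4.
Little-endian stores the least-significant byte at the lowest address.
Reassemble most-significant byte first: B4 A4 34 1B D7 56 4E 98 → 0xB4A4341BD7564E98.
0xB4A4341BD7564E98 = 13016586117189095064.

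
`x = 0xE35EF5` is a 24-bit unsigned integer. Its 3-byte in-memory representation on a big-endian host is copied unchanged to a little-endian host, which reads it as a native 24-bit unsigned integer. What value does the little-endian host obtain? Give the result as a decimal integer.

16080611

Stored big-endian, the bytes at ascending addresses are E3 5E F5.
Read back as little-endian, the first byte is least significant, giving 0xF55EE3.
0xF55EE3 = 16080611.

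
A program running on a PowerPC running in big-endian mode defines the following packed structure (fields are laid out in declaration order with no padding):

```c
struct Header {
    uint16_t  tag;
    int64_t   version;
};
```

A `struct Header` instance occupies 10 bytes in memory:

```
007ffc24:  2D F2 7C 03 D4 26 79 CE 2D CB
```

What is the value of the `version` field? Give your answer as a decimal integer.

8936219347350597067

`version` follows `tag` (2 bytes), so it starts at byte offset 2 and occupies 8 bytes.
Bytes at offsets 2..9: 7C 03 D4 26 79 CE 2D CB.
Big-endian stores the most-significant byte at the lowest address.
The bytes are already most-significant first: 0x7C03D42679CE2DCB.
0x7C03D42679CE2DCB = 8936219347350597067.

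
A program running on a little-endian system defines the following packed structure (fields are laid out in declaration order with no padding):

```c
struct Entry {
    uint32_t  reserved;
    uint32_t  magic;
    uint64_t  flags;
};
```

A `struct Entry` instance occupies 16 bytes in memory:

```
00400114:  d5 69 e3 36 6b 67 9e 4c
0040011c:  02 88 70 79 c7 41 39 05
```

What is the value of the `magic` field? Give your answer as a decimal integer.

`magic` follows `reserved` (4 bytes), so it starts at byte offset 4 and occupies 4 bytes.
Bytes at offsets 4..7: 6B 67 9E 4C.
In little-endian order the low byte comes first in memory.
Reassemble most-significant byte first: 4C 9E 67 6B → 0x4C9E676B.
0x4C9E676B = 1285449579.

1285449579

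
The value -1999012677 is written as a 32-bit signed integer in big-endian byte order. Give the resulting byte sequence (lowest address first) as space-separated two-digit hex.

Two's complement of -1999012677 in 32 bits: 1999012677 = 0x77268345; invert → 0x88D97CBA; add 1 → 0x88D97CBB.
Split into bytes (most-significant first): 88 D9 7C BB.
Big-endian: lowest address holds the most-significant byte.
So the memory order matches the most-significant-first order: 88 D9 7C BB.

88 D9 7C BB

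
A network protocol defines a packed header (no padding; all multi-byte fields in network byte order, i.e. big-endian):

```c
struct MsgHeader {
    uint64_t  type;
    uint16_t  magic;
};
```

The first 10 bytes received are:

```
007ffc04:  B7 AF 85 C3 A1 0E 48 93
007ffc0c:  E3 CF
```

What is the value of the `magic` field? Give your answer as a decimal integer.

58319

`magic` follows `type` (8 bytes), so it starts at byte offset 8 and occupies 2 bytes.
Bytes at offsets 8..9: E3 CF.
Big-endian stores the most-significant byte at the lowest address.
The bytes are already most-significant first: 0xE3CF.
0xE3CF = 58319.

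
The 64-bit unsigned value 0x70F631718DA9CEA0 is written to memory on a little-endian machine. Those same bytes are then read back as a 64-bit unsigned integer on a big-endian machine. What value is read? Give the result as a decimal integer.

Stored little-endian, the bytes at ascending addresses are A0 CE A9 8D 71 31 F6 70.
Read back as big-endian, the last byte is least significant, giving 0xA0CEA98D7131F670.
0xA0CEA98D7131F670 = 11587385316225447536.

11587385316225447536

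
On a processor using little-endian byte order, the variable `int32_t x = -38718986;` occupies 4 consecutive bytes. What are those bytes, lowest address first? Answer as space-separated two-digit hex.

Two's complement of -38718986 in 32 bits: 38718986 = 0x024ECE0A; invert → 0xFDB131F5; add 1 → 0xFDB131F6.
Split into bytes (most-significant first): FD B1 31 F6.
Little-endian stores the least-significant byte at the lowest address.
So at ascending addresses the bytes are F6 31 B1 FD.

F6 31 B1 FD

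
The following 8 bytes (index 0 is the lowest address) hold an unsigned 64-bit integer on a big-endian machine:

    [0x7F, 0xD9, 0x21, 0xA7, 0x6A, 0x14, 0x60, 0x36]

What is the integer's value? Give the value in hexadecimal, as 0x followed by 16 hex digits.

0x7FD921A76A146036

Big-endian: lowest address holds the most-significant byte.
The bytes are already most-significant first: 0x7FD921A76A146036.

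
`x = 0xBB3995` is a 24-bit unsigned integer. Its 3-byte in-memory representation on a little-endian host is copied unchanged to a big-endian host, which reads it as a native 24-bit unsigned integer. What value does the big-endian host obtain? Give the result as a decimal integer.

9779643

Stored little-endian, the bytes at ascending addresses are 95 39 BB.
Read back as big-endian, the last byte is least significant, giving 0x9539BB.
0x9539BB = 9779643.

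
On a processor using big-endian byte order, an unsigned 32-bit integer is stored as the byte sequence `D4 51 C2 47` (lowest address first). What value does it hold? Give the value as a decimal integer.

Big-endian stores the most-significant byte at the lowest address.
The bytes are already most-significant first: 0xD451C247.
0xD451C247 = 3562127943.

3562127943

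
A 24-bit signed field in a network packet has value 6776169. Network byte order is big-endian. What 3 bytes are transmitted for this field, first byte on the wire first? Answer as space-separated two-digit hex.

6776169 in hexadecimal, padded to 24 bits, is 0x676569.
Split into bytes (most-significant first): 67 65 69.
Big-endian: lowest address holds the most-significant byte.
So the memory order matches the most-significant-first order: 67 65 69.

67 65 69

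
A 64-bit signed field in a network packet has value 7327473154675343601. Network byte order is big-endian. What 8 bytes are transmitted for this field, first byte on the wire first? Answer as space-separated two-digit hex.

7327473154675343601 in hexadecimal, padded to 64 bits, is 0x65B06A02F5A280F1.
Split into bytes (most-significant first): 65 B0 6A 02 F5 A2 80 F1.
Big-endian: lowest address holds the most-significant byte.
So the memory order matches the most-significant-first order: 65 B0 6A 02 F5 A2 80 F1.

65 B0 6A 02 F5 A2 80 F1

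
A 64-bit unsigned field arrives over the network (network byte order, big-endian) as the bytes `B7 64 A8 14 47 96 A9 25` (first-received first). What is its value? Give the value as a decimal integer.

13214872011665746213

Big-endian stores the most-significant byte at the lowest address.
The bytes are already most-significant first: 0xB764A8144796A925.
0xB764A8144796A925 = 13214872011665746213.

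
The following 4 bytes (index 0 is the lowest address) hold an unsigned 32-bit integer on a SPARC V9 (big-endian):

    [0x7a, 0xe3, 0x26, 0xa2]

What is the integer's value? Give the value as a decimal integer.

2061706914

Big-endian stores the most-significant byte at the lowest address.
The bytes are already most-significant first: 0x7AE326A2.
0x7AE326A2 = 2061706914.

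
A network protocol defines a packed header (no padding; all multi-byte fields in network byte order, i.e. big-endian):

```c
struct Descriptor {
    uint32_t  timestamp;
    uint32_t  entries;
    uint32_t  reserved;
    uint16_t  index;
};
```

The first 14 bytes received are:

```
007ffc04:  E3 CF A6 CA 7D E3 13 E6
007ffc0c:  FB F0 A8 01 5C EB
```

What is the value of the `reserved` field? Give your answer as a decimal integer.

`reserved` follows `timestamp` (4 B), `entries` (4 B), so it starts at offset 4 + 4 = 8 and occupies 4 bytes.
Bytes at offsets 8..11: FB F0 A8 01.
In big-endian order the high byte comes first in memory.
The bytes are already most-significant first: 0xFBF0A801.
0xFBF0A801 = 4226852865.

4226852865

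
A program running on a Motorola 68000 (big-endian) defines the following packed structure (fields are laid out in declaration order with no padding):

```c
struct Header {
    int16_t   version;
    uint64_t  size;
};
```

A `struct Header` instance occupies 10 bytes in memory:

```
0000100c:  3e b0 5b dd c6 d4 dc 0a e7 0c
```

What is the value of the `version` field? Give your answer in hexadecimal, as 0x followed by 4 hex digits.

0x3EB0

`version` is the first field, at byte offset 0, occupying 2 bytes.
Bytes at offsets 0..1: 3E B0.
Big-endian stores the most-significant byte at the lowest address.
The bytes are already most-significant first: 0x3EB0.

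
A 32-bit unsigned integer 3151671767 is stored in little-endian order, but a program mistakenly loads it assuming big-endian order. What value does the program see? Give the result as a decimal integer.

3618757307

3151671767 in 32-bit hexadecimal is 0xBBDAB1D7.
Stored little-endian, the bytes at ascending addresses are D7 B1 DA BB.
Read back as big-endian, the last byte is least significant, giving 0xD7B1DABB.
0xD7B1DABB = 3618757307.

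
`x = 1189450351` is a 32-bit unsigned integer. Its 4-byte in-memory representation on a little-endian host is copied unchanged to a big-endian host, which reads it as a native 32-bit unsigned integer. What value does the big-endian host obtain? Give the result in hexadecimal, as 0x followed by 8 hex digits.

1189450351 in 32-bit hexadecimal is 0x46E5926F.
Stored little-endian, the bytes at ascending addresses are 6F 92 E5 46.
Read back as big-endian, the last byte is least significant, giving 0x6F92E546.

0x6F92E546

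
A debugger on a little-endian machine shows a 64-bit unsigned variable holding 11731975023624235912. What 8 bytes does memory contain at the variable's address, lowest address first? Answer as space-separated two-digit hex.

88 AB E0 14 20 59 D0 A2

11731975023624235912 in hexadecimal, padded to 64 bits, is 0xA2D0592014E0AB88.
Split into bytes (most-significant first): A2 D0 59 20 14 E0 AB 88.
In little-endian order the low byte comes first in memory.
So at ascending addresses the bytes are 88 AB E0 14 20 59 D0 A2.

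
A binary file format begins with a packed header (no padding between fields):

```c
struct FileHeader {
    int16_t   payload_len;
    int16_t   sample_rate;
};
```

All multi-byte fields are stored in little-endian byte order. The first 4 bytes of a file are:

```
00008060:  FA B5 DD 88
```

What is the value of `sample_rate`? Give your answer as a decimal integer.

`sample_rate` follows `payload_len` (2 bytes), so it starts at byte offset 2 and occupies 2 bytes.
Bytes at offsets 2..3: DD 88.
Little-endian: lowest address holds the least-significant byte.
Reassemble most-significant byte first: 88 DD → 0x88DD.
Top bit is set, so as a signed 16-bit value this is 0x88DD − 2^16 = -30499.

-30499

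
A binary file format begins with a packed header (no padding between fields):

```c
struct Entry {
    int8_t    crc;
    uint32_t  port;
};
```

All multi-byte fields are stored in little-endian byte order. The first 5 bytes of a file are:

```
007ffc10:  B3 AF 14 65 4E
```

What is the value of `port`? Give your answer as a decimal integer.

1315247279

`port` follows `crc` (1 byte), so it starts at byte offset 1 and occupies 4 bytes.
Bytes at offsets 1..4: AF 14 65 4E.
Little-endian stores the least-significant byte at the lowest address.
Reassemble most-significant byte first: 4E 65 14 AF → 0x4E6514AF.
0x4E6514AF = 1315247279.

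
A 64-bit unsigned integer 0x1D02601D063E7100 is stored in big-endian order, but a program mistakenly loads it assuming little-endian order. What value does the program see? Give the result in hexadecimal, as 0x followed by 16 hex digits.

Stored big-endian, the bytes at ascending addresses are 1D 02 60 1D 06 3E 71 00.
Read back as little-endian, the first byte is least significant, giving 0x00713E061D60021D.

0x00713E061D60021D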